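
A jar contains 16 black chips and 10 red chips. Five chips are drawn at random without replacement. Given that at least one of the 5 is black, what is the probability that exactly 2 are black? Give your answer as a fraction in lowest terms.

1800/8191

Work in counts. Selections with at least one black: C(26,5) − C(10,5) = 65780 − 252 = 65528.
Of those, selections where exactly 2 are black: C(16,2)·C(10,3) = 120·120 = 14400.
Conditional probability = 14400/65528 = 1800/8191.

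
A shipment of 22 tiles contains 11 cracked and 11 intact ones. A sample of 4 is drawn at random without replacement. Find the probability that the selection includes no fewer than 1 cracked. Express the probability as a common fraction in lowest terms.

127/133

There are C(22,4) = 7315 ways to choose the 4.
The complement is all 4 are intact: C(11,4) = 330.
Probability = 1 − 330/7315 = 6985/7315 = 127/133.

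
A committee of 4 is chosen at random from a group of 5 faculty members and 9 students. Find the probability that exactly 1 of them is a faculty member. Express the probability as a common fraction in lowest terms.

60/143

Total number of selections: C(14,4) = 1001.
Selections with exactly 1 faculty member: choose 1 of the 5 faculty members and 3 of the 9 students, C(5,1)·C(9,3) = 5·84 = 420.
Probability = 420/1001 = 60/143.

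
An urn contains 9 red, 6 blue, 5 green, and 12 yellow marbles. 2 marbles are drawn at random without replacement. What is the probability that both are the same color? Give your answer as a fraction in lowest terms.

127/496

There are C(32,2) = 496 ways to draw 2 marbles.
All same color: C(9,2) + C(6,2) + C(5,2) + C(12,2) = 36 + 15 + 10 + 66 = 127.
Probability = 127/496.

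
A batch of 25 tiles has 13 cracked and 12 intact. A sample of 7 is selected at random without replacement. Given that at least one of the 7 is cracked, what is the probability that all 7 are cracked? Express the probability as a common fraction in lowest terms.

Work in counts. Selections with at least one cracked: C(25,7) − C(12,7) = 480700 − 792 = 479908.
Of those, selections where all 7 are cracked: C(13,7) = 1716.
Conditional probability = 1716/479908 = 3/839.

3/839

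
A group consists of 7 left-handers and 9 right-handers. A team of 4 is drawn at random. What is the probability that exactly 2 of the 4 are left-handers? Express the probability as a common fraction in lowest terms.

Total number of selections: C(16,4) = 1820.
Selections with exactly 2 left-handers: choose 2 of the 7 left-handers and 2 of the 9 right-handers, C(7,2)·C(9,2) = 21·36 = 756.
Probability = 756/1820 = 27/65.

27/65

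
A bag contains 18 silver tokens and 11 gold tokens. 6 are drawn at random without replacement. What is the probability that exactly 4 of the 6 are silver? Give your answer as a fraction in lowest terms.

935/2639

There are C(29,6) = 475020 ways to choose 6 from 29.
Selections with exactly 4 silver: choose 4 of the 18 silver and 2 of the 11 gold, C(18,4)·C(11,2) = 3060·55 = 168300.
Probability = 168300/475020 = 935/2639.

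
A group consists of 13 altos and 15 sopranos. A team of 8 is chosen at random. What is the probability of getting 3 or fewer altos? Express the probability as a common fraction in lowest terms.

446/1035

There are C(28,8) = 3108105 ways to choose the 8.
Favorable selections (3 or fewer altos): C(13,0)·C(15,8) + C(13,1)·C(15,7) + C(13,2)·C(15,6) + C(13,3)·C(15,5) = 6435 + 83655 + 390390 + 858858 = 1339338.
Probability = 1339338/3108105 = 446/1035.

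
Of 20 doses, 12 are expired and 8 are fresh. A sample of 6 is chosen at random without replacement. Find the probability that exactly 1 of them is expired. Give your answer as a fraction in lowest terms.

28/1615

The sample space is all 6-subsets of the 20: C(20,6) = 38760.
Selections with exactly 1 expired: choose 1 of the 12 expired and 5 of the 8 fresh, C(12,1)·C(8,5) = 12·56 = 672.
Probability = 672/38760 = 28/1615.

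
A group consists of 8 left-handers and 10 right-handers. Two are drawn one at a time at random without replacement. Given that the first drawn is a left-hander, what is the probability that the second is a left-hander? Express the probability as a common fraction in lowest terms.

After removing one left-hander, 17 remain: 7 left-handers and 10 right-handers.
So the probability the next is a left-hander is 7/17.

7/17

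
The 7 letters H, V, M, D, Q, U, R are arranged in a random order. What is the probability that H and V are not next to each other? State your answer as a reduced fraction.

There are 7! = 5040 arrangements.
Arrangements with H and V adjacent: 2·6! = 1440.
So not adjacent: 5040 − 1440 = 3600, probability 3600/5040 = 5/7.

5/7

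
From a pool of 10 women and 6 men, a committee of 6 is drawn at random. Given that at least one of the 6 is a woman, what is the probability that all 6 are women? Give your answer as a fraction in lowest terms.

Work in counts. Selections with at least one woman: C(16,6) − C(6,6) = 8008 − 1 = 8007.
Of those, selections where all 6 are women: C(10,6) = 210.
Conditional probability = 210/8007 = 70/2669.

70/2669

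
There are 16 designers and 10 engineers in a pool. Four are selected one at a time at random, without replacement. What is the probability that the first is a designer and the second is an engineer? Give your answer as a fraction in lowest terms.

Multiply the conditional probabilities at each draw: 16/26 · 10/25 = 160/650 = 16/65.

16/65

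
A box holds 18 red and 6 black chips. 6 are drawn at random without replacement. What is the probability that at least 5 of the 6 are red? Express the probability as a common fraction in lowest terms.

2499/4807

There are C(24,6) = 134596 ways to choose the 6.
Favorable selections (at least 5 red): C(18,5)·C(6,1) + C(18,6)·C(6,0) = 51408 + 18564 = 69972.
Probability = 69972/134596 = 2499/4807.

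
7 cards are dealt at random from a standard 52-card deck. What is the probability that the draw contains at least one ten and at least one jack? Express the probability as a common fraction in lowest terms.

There are C(52,7) = 133784560 possible draws.
By inclusion-exclusion on the complements, draws missing all tens or all jacks: C(48,7) + C(48,7) − C(44,7) = 73629072 + 73629072 − 38320568 = 108937576.
So draws with at least one of each: 133784560 − 108937576 = 24846984, probability 24846984/133784560 = 3105873/16723070.

3105873/16723070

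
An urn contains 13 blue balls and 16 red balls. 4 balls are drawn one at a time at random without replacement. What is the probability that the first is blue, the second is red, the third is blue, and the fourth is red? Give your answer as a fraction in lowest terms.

40/609

Multiply the conditional probabilities at each draw: 13/29 · 16/28 · 12/27 · 15/26 = 37440/570024 = 40/609.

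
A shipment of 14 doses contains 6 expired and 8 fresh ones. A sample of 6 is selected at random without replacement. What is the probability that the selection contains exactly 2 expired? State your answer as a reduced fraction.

Total number of selections: C(14,6) = 3003.
Selections with exactly 2 expired: choose 2 of the 6 expired and 4 of the 8 fresh, C(6,2)·C(8,4) = 15·70 = 1050.
Probability = 1050/3003 = 50/143.

50/143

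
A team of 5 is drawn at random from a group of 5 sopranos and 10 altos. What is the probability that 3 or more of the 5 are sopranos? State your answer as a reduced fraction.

167/1001

Total selections: C(15,5) = 3003.
Favorable selections (3 or more sopranos): C(5,3)·C(10,2) + C(5,4)·C(10,1) + C(5,5)·C(10,0) = 450 + 50 + 1 = 501.
Probability = 501/3003 = 167/1001.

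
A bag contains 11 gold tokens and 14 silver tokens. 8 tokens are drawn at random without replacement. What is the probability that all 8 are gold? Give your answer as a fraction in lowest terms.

1/6555

There are C(25,8) = 1081575 possible selections.
Selections with all gold: C(11,8) = 165.
Probability = 165/1081575 = 1/6555.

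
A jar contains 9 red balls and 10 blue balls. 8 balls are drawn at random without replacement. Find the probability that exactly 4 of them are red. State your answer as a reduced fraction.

There are C(19,8) = 75582 ways to choose 8 from 19.
Selections with exactly 4 red: choose 4 of the 9 red and 4 of the 10 blue, C(9,4)·C(10,4) = 126·210 = 26460.
Probability = 26460/75582 = 1470/4199.

1470/4199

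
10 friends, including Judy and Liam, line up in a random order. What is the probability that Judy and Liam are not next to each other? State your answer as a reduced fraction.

4/5

There are 10! = 3628800 arrangements.
Arrangements with Judy and Liam adjacent: 2·9! = 725760.
So not adjacent: 3628800 − 725760 = 2903040, probability 2903040/3628800 = 4/5.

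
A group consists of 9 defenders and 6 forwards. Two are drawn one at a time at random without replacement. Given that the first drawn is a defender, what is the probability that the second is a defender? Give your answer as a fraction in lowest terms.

After removing one defender, 14 remain: 8 defenders and 6 forwards.
So the probability the next is a defender is 8/14 = 4/7.

4/7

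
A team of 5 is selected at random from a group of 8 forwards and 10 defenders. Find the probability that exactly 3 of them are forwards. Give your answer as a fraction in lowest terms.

The sample space is all 5-subsets of the 18: C(18,5) = 8568.
Selections with exactly 3 forwards: choose 3 of the 8 forwards and 2 of the 10 defenders, C(8,3)·C(10,2) = 56·45 = 2520.
Probability = 2520/8568 = 5/17.

5/17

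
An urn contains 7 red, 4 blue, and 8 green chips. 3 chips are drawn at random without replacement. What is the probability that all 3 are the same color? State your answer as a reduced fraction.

There are C(19,3) = 969 ways to draw 3 chips.
All same color: C(7,3) + C(4,3) + C(8,3) = 35 + 4 + 56 = 95.
Probability = 95/969 = 5/51.

5/51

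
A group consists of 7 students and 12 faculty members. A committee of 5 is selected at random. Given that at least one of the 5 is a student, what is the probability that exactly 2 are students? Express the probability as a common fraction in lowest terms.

Work in counts. Selections with at least one student: C(19,5) − C(12,5) = 11628 − 792 = 10836.
Of those, selections where exactly 2 are students: C(7,2)·C(12,3) = 21·220 = 4620.
Conditional probability = 4620/10836 = 55/129.

55/129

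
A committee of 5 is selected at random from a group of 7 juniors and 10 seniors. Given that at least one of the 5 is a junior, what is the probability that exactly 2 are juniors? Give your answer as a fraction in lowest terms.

45/106

Work in counts. Selections with at least one junior: C(17,5) − C(10,5) = 6188 − 252 = 5936.
Of those, selections where exactly 2 are juniors: C(7,2)·C(10,3) = 21·120 = 2520.
Conditional probability = 2520/5936 = 45/106.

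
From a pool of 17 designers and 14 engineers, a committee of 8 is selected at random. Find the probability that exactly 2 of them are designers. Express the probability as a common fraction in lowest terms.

The sample space is all 8-subsets of the 31: C(31,8) = 7888725.
Selections with exactly 2 designers: choose 2 of the 17 designers and 6 of the 14 engineers, C(17,2)·C(14,6) = 136·3003 = 408408.
Probability = 408408/7888725 = 10472/202275.

10472/202275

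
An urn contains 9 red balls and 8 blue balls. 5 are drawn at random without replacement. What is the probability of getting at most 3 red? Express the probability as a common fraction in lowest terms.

There are C(17,5) = 6188 ways to choose the 5.
Count the complement (more than 3 red): C(9,4)·C(8,1) + C(9,5)·C(8,0) = 1008 + 126 = 1134.
Probability = 1 − 1134/6188 = 5054/6188 = 361/442.

361/442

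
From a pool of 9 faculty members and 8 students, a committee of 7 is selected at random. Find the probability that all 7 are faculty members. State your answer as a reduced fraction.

There are C(17,7) = 19448 possible selections.
Selections with all faculty members: C(9,7) = 36.
Probability = 36/19448 = 9/4862.

9/4862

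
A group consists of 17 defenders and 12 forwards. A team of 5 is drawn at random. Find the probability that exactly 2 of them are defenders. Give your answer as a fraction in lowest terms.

5984/23751

The sample space is all 5-subsets of the 29: C(29,5) = 118755.
Selections with exactly 2 defenders: choose 2 of the 17 defenders and 3 of the 12 forwards, C(17,2)·C(12,3) = 136·220 = 29920.
Probability = 29920/118755 = 5984/23751.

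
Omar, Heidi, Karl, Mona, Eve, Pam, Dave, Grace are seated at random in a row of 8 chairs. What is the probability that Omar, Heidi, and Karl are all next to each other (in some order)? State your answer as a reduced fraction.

3/28

There are 8! = 40320 arrangements.
Treat the three as one block: 6! placements × 3! orders within the block = 720·6 = 4320.
Probability = 4320/40320 = 3/28.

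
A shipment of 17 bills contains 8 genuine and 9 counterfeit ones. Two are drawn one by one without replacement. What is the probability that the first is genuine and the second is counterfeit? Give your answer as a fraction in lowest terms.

9/34

Multiply the conditional probabilities at each draw: 8/17 · 9/16 = 72/272 = 9/34.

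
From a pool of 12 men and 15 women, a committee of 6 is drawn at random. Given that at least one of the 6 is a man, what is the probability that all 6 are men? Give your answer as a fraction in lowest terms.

84/26455

Work in counts. Selections with at least one man: C(27,6) − C(15,6) = 296010 − 5005 = 291005.
Of those, selections where all 6 are men: C(12,6) = 924.
Conditional probability = 924/291005 = 84/26455.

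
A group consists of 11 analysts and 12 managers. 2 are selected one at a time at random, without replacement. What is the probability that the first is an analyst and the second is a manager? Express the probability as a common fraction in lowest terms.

Multiply the conditional probabilities at each draw: 11/23 · 12/22 = 132/506 = 6/23.

6/23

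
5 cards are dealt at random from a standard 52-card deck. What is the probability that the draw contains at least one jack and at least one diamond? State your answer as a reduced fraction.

There are C(52,5) = 2598960 possible draws.
By inclusion-exclusion on the complements, draws missing all jacks or all diamonds: C(48,5) + C(39,5) − C(36,5) = 1712304 + 575757 − 376992 = 1911069.
So draws with at least one of each: 2598960 − 1911069 = 687891, probability 687891/2598960 = 229297/866320.

229297/866320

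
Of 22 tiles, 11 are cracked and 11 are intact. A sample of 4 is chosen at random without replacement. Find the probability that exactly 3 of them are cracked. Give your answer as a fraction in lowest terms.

33/133

Total number of selections: C(22,4) = 7315.
Selections with exactly 3 cracked: choose 3 of the 11 cracked and 1 of the 11 intact, C(11,3)·C(11,1) = 165·11 = 1815.
Probability = 1815/7315 = 33/133.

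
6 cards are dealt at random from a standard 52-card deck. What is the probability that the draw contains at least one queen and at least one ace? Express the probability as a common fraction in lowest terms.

There are C(52,6) = 20358520 possible draws.
By inclusion-exclusion on the complements, draws missing all queens or all aces: C(48,6) + C(48,6) − C(44,6) = 12271512 + 12271512 − 7059052 = 17483972.
So draws with at least one of each: 20358520 − 17483972 = 2874548, probability 2874548/20358520 = 718637/5089630.

718637/5089630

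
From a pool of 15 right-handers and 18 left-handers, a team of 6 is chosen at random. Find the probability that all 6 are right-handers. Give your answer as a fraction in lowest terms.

65/14384

There are C(33,6) = 1107568 possible selections.
Selections with all right-handers: C(15,6) = 5005.
Probability = 5005/1107568 = 65/14384.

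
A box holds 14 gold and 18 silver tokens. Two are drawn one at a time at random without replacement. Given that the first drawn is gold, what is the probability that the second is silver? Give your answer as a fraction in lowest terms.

18/31

After removing one gold, 31 remain: 13 gold and 18 silver.
So the probability the next is silver is 18/31.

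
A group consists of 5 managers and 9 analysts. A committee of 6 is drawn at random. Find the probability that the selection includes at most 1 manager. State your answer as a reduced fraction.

34/143

There are C(14,6) = 3003 ways to choose the 6.
Favorable selections (at most 1 manager): C(5,0)·C(9,6) + C(5,1)·C(9,5) = 84 + 630 = 714.
Probability = 714/3003 = 34/143.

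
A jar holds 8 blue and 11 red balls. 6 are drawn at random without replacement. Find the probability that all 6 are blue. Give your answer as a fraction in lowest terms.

1/969

There are C(19,6) = 27132 possible selections.
Selections with all blue: C(8,6) = 28.
Probability = 28/27132 = 1/969.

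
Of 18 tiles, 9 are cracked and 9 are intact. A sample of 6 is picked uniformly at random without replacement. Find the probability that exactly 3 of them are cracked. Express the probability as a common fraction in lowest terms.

The sample space is all 6-subsets of the 18: C(18,6) = 18564.
Selections with exactly 3 cracked: choose 3 of the 9 cracked and 3 of the 9 intact, C(9,3)·C(9,3) = 84·84 = 7056.
Probability = 7056/18564 = 84/221.

84/221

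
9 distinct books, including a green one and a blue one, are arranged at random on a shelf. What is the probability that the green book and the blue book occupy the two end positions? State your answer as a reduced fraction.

There are 9! = 362880 arrangements.
Place the green book and the blue book at the ends in 2 ways, arrange the remaining 7 in 7! = 5040 ways: 2·5040 = 10080.
Probability = 10080/362880 = 1/36.

1/36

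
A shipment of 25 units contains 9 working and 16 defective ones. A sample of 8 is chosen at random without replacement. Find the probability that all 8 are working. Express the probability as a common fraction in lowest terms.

There are C(25,8) = 1081575 possible selections.
Selections with all working: C(9,8) = 9.
Probability = 9/1081575 = 1/120175.

1/120175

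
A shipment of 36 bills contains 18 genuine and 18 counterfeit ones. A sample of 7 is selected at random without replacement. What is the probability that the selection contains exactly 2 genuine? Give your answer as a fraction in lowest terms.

1071/6820

Total number of selections: C(36,7) = 8347680.
Selections with exactly 2 genuine: choose 2 of the 18 genuine and 5 of the 18 counterfeit, C(18,2)·C(18,5) = 153·8568 = 1310904.
Probability = 1310904/8347680 = 1071/6820.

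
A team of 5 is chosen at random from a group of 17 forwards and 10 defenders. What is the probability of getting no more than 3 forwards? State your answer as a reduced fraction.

2819/4485

There are C(27,5) = 80730 ways to choose the 5.
Count the complement (more than 3 forwards): C(17,4)·C(10,1) + C(17,5)·C(10,0) = 23800 + 6188 = 29988.
Probability = 1 − 29988/80730 = 50742/80730 = 2819/4485.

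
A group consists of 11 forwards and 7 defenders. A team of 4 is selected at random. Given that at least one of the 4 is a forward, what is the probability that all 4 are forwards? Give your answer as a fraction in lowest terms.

Work in counts. Selections with at least one forward: C(18,4) − C(7,4) = 3060 − 35 = 3025.
Of those, selections where all 4 are forwards: C(11,4) = 330.
Conditional probability = 330/3025 = 6/55.

6/55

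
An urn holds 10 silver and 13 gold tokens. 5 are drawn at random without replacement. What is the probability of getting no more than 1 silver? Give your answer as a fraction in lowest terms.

767/3059

Total selections: C(23,5) = 33649.
Favorable selections (no more than 1 silver): C(10,0)·C(13,5) + C(10,1)·C(13,4) = 1287 + 7150 = 8437.
Probability = 8437/33649 = 767/3059.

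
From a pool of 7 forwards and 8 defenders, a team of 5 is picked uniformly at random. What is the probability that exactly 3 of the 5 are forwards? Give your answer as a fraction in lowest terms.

Total number of selections: C(15,5) = 3003.
Selections with exactly 3 forwards: choose 3 of the 7 forwards and 2 of the 8 defenders, C(7,3)·C(8,2) = 35·28 = 980.
Probability = 980/3003 = 140/429.

140/429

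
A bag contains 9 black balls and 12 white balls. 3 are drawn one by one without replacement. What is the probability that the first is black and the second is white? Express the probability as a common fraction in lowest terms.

Multiply the conditional probabilities at each draw: 9/21 · 12/20 = 108/420 = 9/35.

9/35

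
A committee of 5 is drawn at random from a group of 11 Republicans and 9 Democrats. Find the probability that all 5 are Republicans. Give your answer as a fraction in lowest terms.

There are C(20,5) = 15504 possible selections.
Selections with all Republicans: C(11,5) = 462.
Probability = 462/15504 = 77/2584.

77/2584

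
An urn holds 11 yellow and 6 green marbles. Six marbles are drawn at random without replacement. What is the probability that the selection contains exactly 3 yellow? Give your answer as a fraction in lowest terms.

There are C(17,6) = 12376 ways to choose 6 from 17.
Selections with exactly 3 yellow: choose 3 of the 11 yellow and 3 of the 6 green, C(11,3)·C(6,3) = 165·20 = 3300.
Probability = 3300/12376 = 825/3094.

825/3094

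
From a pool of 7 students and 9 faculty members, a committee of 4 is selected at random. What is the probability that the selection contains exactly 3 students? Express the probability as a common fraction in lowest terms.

9/52

Total number of selections: C(16,4) = 1820.
Selections with exactly 3 students: choose 3 of the 7 students and 1 of the 9 faculty members, C(7,3)·C(9,1) = 35·9 = 315.
Probability = 315/1820 = 9/52.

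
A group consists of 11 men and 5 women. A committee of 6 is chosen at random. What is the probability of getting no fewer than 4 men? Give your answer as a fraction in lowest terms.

Total selections: C(16,6) = 8008.
Favorable selections (no fewer than 4 men): C(11,4)·C(5,2) + C(11,5)·C(5,1) + C(11,6)·C(5,0) = 3300 + 2310 + 462 = 6072.
Probability = 6072/8008 = 69/91.

69/91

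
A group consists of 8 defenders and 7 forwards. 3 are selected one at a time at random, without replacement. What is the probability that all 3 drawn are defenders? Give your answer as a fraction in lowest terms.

Multiply the conditional probabilities at each draw: 8/15 · 7/14 · 6/13 = 336/2730 = 8/65.

8/65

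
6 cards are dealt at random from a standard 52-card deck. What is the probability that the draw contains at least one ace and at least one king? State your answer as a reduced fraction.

718637/5089630

There are C(52,6) = 20358520 possible draws.
By inclusion-exclusion on the complements, draws missing all aces or all kings: C(48,6) + C(48,6) − C(44,6) = 12271512 + 12271512 − 7059052 = 17483972.
So draws with at least one of each: 20358520 − 17483972 = 2874548, probability 2874548/20358520 = 718637/5089630.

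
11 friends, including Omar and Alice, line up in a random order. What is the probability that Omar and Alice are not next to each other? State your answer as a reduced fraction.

There are 11! = 39916800 arrangements.
Arrangements with Omar and Alice adjacent: 2·10! = 7257600.
So not adjacent: 39916800 − 7257600 = 32659200, probability 32659200/39916800 = 9/11.

9/11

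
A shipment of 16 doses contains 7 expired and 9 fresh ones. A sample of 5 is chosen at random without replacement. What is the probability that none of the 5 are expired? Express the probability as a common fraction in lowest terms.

There are C(16,5) = 4368 possible selections.
Selections with no expired (all fresh): C(9,5) = 126.
Probability = 126/4368 = 3/104.

3/104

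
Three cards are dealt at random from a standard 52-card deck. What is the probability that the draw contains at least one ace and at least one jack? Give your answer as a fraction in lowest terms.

188/5525

There are C(52,3) = 22100 possible draws.
By inclusion-exclusion on the complements, draws missing all aces or all jacks: C(48,3) + C(48,3) − C(44,3) = 17296 + 17296 − 13244 = 21348.
So draws with at least one of each: 22100 − 21348 = 752, probability 752/22100 = 188/5525.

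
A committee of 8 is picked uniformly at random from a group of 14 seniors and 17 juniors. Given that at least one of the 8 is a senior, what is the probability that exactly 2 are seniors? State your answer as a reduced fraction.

6664/46535

Work in counts. Selections with at least one senior: C(31,8) − C(17,8) = 7888725 − 24310 = 7864415.
Of those, selections where exactly 2 are seniors: C(14,2)·C(17,6) = 91·12376 = 1126216.
Conditional probability = 1126216/7864415 = 6664/46535.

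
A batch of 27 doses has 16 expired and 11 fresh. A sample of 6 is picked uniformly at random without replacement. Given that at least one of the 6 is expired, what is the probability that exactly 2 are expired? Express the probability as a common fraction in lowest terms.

Work in counts. Selections with at least one expired: C(27,6) − C(11,6) = 296010 − 462 = 295548.
Of those, selections where exactly 2 are expired: C(16,2)·C(11,4) = 120·330 = 39600.
Conditional probability = 39600/295548 = 300/2239.

300/2239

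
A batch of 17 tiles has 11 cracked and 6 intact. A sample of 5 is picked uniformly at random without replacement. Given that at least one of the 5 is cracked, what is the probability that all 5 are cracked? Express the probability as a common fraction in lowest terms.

21/281

Work in counts. Selections with at least one cracked: C(17,5) − C(6,5) = 6188 − 6 = 6182.
Of those, selections where all 5 are cracked: C(11,5) = 462.
Conditional probability = 462/6182 = 21/281.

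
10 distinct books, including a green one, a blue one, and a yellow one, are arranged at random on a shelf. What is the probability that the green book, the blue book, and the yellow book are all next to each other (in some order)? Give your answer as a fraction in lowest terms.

1/15

There are 10! = 3628800 arrangements.
Treat the three as one block: 8! placements × 3! orders within the block = 40320·6 = 241920.
Probability = 241920/3628800 = 1/15.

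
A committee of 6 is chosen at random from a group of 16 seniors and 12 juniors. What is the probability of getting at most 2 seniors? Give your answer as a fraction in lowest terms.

869/4485

Total selections: C(28,6) = 376740.
Favorable selections (at most 2 seniors): C(16,0)·C(12,6) + C(16,1)·C(12,5) + C(16,2)·C(12,4) = 924 + 12672 + 59400 = 72996.
Probability = 72996/376740 = 869/4485.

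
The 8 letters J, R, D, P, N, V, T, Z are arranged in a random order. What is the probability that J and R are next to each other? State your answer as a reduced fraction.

There are 8! = 40320 arrangements.
Treat J and R as a block: 7! arrangements of the blocks × 2 orders within the block = 2·5040 = 10080.
Probability = 10080/40320 = 1/4.

1/4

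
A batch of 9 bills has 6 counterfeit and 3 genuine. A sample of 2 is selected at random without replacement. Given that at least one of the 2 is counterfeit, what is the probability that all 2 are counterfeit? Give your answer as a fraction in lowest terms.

5/11

Work in counts. Selections with at least one counterfeit: C(9,2) − C(3,2) = 36 − 3 = 33.
Of those, selections where all 2 are counterfeit: C(6,2) = 15.
Conditional probability = 15/33 = 5/11.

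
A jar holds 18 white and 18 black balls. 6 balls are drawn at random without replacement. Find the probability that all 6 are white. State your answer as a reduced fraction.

There are C(36,6) = 1947792 possible selections.
Selections with all white: C(18,6) = 18564.
Probability = 18564/1947792 = 13/1364.

13/1364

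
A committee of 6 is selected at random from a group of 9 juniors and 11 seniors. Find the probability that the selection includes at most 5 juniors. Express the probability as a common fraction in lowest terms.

Total selections: C(20,6) = 38760.
Favorable selections (at most 5 juniors): C(9,0)·C(11,6) + C(9,1)·C(11,5) + C(9,2)·C(11,4) + C(9,3)·C(11,3) + C(9,4)·C(11,2) + C(9,5)·C(11,1) = 462 + 4158 + 11880 + 13860 + 6930 + 1386 = 38676.
Probability = 38676/38760 = 3223/3230.

3223/3230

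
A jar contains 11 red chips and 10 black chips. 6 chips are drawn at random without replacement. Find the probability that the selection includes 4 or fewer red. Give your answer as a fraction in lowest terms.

Total selections: C(21,6) = 54264.
Count the complement (more than 4 red): C(11,5)·C(10,1) + C(11,6)·C(10,0) = 4620 + 462 = 5082.
Probability = 1 − 5082/54264 = 49182/54264 = 1171/1292.

1171/1292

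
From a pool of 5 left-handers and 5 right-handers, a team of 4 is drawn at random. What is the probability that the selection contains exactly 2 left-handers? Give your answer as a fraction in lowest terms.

There are C(10,4) = 210 ways to choose 4 from 10.
Selections with exactly 2 left-handers: choose 2 of the 5 left-handers and 2 of the 5 right-handers, C(5,2)·C(5,2) = 10·10 = 100.
Probability = 100/210 = 10/21.

10/21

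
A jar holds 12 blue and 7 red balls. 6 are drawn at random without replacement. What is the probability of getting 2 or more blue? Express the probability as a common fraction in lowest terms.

3839/3876

There are C(19,6) = 27132 ways to choose the 6.
Favorable selections (2 or more blue): C(12,2)·C(7,4) + C(12,3)·C(7,3) + C(12,4)·C(7,2) + C(12,5)·C(7,1) + C(12,6)·C(7,0) = 2310 + 7700 + 10395 + 5544 + 924 = 26873.
Probability = 26873/27132 = 3839/3876.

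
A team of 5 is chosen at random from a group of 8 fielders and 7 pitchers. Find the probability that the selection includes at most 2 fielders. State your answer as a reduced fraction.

There are C(15,5) = 3003 ways to choose the 5.
Favorable selections (at most 2 fielders): C(8,0)·C(7,5) + C(8,1)·C(7,4) + C(8,2)·C(7,3) = 21 + 280 + 980 = 1281.
Probability = 1281/3003 = 61/143.

61/143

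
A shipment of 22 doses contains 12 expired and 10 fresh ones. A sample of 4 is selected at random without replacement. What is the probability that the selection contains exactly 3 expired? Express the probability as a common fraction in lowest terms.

40/133

There are C(22,4) = 7315 ways to choose 4 from 22.
Selections with exactly 3 expired: choose 3 of the 12 expired and 1 of the 10 fresh, C(12,3)·C(10,1) = 220·10 = 2200.
Probability = 2200/7315 = 40/133.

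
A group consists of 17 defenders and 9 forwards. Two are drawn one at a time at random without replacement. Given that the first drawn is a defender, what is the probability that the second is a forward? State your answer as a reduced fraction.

9/25

After removing one defender, 25 remain: 16 defenders and 9 forwards.
So the probability the next is a forward is 9/25.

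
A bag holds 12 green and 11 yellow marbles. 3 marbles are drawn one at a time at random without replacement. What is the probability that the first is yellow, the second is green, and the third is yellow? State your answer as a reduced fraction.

20/161

Multiply the conditional probabilities at each draw: 11/23 · 12/22 · 10/21 = 1320/10626 = 20/161.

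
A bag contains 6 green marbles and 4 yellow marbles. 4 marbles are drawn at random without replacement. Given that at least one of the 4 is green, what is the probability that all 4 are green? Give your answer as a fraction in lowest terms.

15/209

Work in counts. Selections with at least one green: C(10,4) − C(4,4) = 210 − 1 = 209.
Of those, selections where all 4 are green: C(6,4) = 15.
Conditional probability = 15/209.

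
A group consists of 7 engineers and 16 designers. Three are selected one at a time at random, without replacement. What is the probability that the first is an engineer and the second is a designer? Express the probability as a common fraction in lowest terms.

Multiply the conditional probabilities at each draw: 7/23 · 16/22 = 112/506 = 56/253.

56/253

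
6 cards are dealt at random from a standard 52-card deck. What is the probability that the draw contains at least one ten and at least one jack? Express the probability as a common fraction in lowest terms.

There are C(52,6) = 20358520 possible draws.
By inclusion-exclusion on the complements, draws missing all tens or all jacks: C(48,6) + C(48,6) − C(44,6) = 12271512 + 12271512 − 7059052 = 17483972.
So draws with at least one of each: 20358520 − 17483972 = 2874548, probability 2874548/20358520 = 718637/5089630.

718637/5089630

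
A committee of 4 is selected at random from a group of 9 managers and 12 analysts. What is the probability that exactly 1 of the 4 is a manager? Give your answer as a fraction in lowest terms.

The sample space is all 4-subsets of the 21: C(21,4) = 5985.
Selections with exactly 1 manager: choose 1 of the 9 managers and 3 of the 12 analysts, C(9,1)·C(12,3) = 9·220 = 1980.
Probability = 1980/5985 = 44/133.

44/133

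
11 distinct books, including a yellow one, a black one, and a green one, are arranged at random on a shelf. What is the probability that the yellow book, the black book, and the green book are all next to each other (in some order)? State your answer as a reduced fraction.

3/55

There are 11! = 39916800 arrangements.
Treat the three as one block: 9! placements × 3! orders within the block = 362880·6 = 2177280.
Probability = 2177280/39916800 = 3/55.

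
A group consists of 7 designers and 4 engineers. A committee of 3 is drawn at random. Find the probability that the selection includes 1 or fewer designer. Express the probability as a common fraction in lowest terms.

46/165

Total selections: C(11,3) = 165.
Favorable selections (1 or fewer designer): C(7,0)·C(4,3) + C(7,1)·C(4,2) = 4 + 42 = 46.
Probability = 46/165.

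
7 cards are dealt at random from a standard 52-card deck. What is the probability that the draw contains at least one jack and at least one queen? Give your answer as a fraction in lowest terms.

There are C(52,7) = 133784560 possible draws.
By inclusion-exclusion on the complements, draws missing all jacks or all queens: C(48,7) + C(48,7) − C(44,7) = 73629072 + 73629072 − 38320568 = 108937576.
So draws with at least one of each: 133784560 − 108937576 = 24846984, probability 24846984/133784560 = 3105873/16723070.

3105873/16723070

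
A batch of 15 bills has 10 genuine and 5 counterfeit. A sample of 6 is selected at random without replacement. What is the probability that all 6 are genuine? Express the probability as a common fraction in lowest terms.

6/143

There are C(15,6) = 5005 possible selections.
Selections with all genuine: C(10,6) = 210.
Probability = 210/5005 = 6/143.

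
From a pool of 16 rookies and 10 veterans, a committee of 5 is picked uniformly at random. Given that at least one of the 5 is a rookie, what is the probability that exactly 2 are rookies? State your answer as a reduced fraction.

Work in counts. Selections with at least one rookie: C(26,5) − C(10,5) = 65780 − 252 = 65528.
Of those, selections where exactly 2 are rookies: C(16,2)·C(10,3) = 120·120 = 14400.
Conditional probability = 14400/65528 = 1800/8191.

1800/8191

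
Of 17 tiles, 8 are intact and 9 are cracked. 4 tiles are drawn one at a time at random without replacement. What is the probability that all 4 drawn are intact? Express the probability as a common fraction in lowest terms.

Multiply the conditional probabilities at each draw: 8/17 · 7/16 · 6/15 · 5/14 = 1680/57120 = 1/34.

1/34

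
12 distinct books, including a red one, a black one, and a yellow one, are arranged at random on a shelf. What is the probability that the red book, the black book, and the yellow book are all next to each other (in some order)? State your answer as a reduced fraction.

1/22

There are 12! = 479001600 arrangements.
Treat the three as one block: 10! placements × 3! orders within the block = 3628800·6 = 21772800.
Probability = 21772800/479001600 = 1/22.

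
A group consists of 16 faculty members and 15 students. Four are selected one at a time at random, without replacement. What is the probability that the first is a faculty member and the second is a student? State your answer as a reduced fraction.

Multiply the conditional probabilities at each draw: 16/31 · 15/30 = 240/930 = 8/31.

8/31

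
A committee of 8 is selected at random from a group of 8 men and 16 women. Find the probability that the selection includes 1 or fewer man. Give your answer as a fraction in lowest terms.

Total selections: C(24,8) = 735471.
Favorable selections (1 or fewer man): C(8,0)·C(16,8) + C(8,1)·C(16,7) = 12870 + 91520 = 104390.
Probability = 104390/735471 = 9490/66861.

9490/66861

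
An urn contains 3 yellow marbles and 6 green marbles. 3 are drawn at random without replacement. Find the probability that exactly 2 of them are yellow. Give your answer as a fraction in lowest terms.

3/14

Total number of selections: C(9,3) = 84.
Selections with exactly 2 yellow: choose 2 of the 3 yellow and 1 of the 6 green, C(3,2)·C(6,1) = 3·6 = 18.
Probability = 18/84 = 3/14.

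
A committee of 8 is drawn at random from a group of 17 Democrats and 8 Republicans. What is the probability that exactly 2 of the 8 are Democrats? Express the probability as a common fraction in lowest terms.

There are C(25,8) = 1081575 ways to choose 8 from 25.
Selections with exactly 2 Democrats: choose 2 of the 17 Democrats and 6 of the 8 Republicans, C(17,2)·C(8,6) = 136·28 = 3808.
Probability = 3808/1081575.

3808/1081575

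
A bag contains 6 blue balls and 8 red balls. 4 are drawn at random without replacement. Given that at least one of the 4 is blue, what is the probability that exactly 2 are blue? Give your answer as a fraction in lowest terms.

60/133

Work in counts. Selections with at least one blue: C(14,4) − C(8,4) = 1001 − 70 = 931.
Of those, selections where exactly 2 are blue: C(6,2)·C(8,2) = 15·28 = 420.
Conditional probability = 420/931 = 60/133.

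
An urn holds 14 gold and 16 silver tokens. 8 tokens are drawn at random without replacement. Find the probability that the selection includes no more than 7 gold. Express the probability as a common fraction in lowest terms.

149998/150075

There are C(30,8) = 5852925 ways to choose the 8.
The complement is exactly 8 gold: C(14,8)·C(16,0) = 3003.
Probability = 1 − 3003/5852925 = 5849922/5852925 = 149998/150075.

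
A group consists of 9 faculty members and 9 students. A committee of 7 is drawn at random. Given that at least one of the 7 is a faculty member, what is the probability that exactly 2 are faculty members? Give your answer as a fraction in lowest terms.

126/883

Work in counts. Selections with at least one faculty member: C(18,7) − C(9,7) = 31824 − 36 = 31788.
Of those, selections where exactly 2 are faculty members: C(9,2)·C(9,5) = 36·126 = 4536.
Conditional probability = 4536/31788 = 126/883.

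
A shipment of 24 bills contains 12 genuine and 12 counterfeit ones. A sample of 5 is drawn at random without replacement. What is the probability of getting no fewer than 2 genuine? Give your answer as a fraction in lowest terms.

Total selections: C(24,5) = 42504.
Count the complement (fewer than 2 genuine): C(12,0)·C(12,5) + C(12,1)·C(12,4) = 792 + 5940 = 6732.
Probability = 1 − 6732/42504 = 35772/42504 = 271/322.

271/322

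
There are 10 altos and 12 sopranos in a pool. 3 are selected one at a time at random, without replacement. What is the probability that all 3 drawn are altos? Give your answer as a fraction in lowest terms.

Multiply the conditional probabilities at each draw: 10/22 · 9/21 · 8/20 = 720/9240 = 6/77.

6/77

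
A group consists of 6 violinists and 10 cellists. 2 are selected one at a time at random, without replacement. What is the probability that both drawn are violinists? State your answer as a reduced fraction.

Multiply the conditional probabilities at each draw: 6/16 · 5/15 = 30/240 = 1/8.

1/8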